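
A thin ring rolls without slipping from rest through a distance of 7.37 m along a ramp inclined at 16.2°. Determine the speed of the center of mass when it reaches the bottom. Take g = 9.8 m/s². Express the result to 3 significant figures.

v ≈ 4.49 m/s

The moment of inertia is MR², giving k ≡ I/(MR²) = 1.
Since it rolls without slipping, ω = v/R and KE = ½Mv² + ½Iω² = ½(1+k)Mv² = Mv².
The vertical drop is h = L sinθ = 7.37 × sin16.2° = 2.056 m.
Setting Mgh = Mv² gives v = √(2gh/(1+k)) = √(2·9.8·2.056/2) ≈ 4.49 m/s.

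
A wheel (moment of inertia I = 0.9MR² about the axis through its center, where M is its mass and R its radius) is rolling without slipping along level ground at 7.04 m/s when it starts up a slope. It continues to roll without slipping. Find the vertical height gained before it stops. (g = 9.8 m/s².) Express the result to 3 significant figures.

The moment of inertia is 0.9MR², giving k ≡ I/(MR²) = 0.9.
Pure rolling means v = ωR; then KE = ½Mv² + ½I(v/R)² = ½(1+k)Mv² = (19/20)Mv².
All of this converts to potential energy at the highest point: (19/20)Mv₀² = Mgh.
Thus h = (1+k)v₀²/(2g) = 1.9 × 7.04² / (2 × 9.8) ≈ 4.80 m.

h ≈ 4.80 m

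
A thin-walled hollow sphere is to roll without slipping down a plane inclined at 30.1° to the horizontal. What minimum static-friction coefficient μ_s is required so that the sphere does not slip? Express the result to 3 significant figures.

μ_min ≈ 0.232

With I = (2/3)MR², the ratio k = I/(MR²) is 2/3.
Along the incline Mg sinθ − f = Ma, and torque about the center fR = Iα = kMR²(a/R) gives f = kMa.
These give a = g sinθ/(1+k) and the required friction f = kMg sinθ/(1+k).
With N = Mg cosθ, the no-slip condition f ≤ μN gives μ_min = f/N = k tanθ/(1+k).
μ_min = (2/3) × tan30.1° / 1.667 ≈ 0.232.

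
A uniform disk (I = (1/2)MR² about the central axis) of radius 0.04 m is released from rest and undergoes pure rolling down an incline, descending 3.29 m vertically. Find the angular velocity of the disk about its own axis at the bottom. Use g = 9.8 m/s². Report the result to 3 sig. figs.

ω ≈ 164 rad/s

With I = (1/2)MR², the ratio k = I/(MR²) is 0.5.
Since it rolls without slipping, ω = v/R and KE = ½Mv² + ½Iω² = ½(1+k)Mv² = (3/4)Mv².
Energy conservation Mgh = ½(1+k)Mv² gives v = √(2gh/(1+k)) = √(2 × 9.8 × 3.29 / 1.5) = 6.557 m/s.
Then ω = v/R = 6.557 / 0.04 ≈ 164 rad/s.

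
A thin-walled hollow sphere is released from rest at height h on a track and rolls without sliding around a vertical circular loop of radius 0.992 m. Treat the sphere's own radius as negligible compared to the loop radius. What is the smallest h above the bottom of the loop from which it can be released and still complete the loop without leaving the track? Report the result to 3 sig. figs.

With I = (2/3)MR², the ratio k = I/(MR²) is 2/3.
At the top of the loop, the minimum-contact condition is Mg = Mv_top²/r, so v_top² = gr.
With ω = v/R, the kinetic energy at speed v is ½(1+k)Mv² = (5/6)Mv².
Energy conservation from release (height h) to the top (height 2r): Mgh = Mg(2r) + (5/6)M·gr.
Thus h_min = 2r + (1+k)r/2 = r(2 + 1.667/2) = 0.992 × 2.833 ≈ 2.81 m.

h_min ≈ 2.81 m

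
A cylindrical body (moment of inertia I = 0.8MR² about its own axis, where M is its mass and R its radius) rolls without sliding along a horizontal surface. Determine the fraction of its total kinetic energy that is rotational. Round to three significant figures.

fraction ≈ 0.444

With I = 0.8MR², the ratio k = I/(MR²) is 0.8.
Since ω = v/R, the translational part is ½Mv² and the rotational part is ½I(v/R)² = ½kMv²; the total is ½(1+k)Mv².
The rotational fraction is therefore k/(1+k) = 0.8/1.8 ≈ 0.444.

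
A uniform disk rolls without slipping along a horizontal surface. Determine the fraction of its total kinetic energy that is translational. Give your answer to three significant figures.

With I = (1/2)MR², the ratio k = I/(MR²) is 0.5.
Since ω = v/R, the translational part is ½Mv² and the rotational part is ½I(v/R)² = ½kMv²; the total is ½(1+k)Mv².
The translational fraction is therefore 1/(1+k) = 1/1.5 ≈ 0.667.

fraction ≈ 0.667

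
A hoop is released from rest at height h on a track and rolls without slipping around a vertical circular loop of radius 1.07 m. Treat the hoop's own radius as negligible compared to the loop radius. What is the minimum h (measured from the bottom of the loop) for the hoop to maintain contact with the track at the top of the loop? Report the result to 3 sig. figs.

h_min ≈ 3.21 m

With I = MR², the ratio k = I/(MR²) is 1.
At the top, contact is just lost when gravity alone supplies the centripetal force: Mg = Mv_top²/r, i.e. v_top² = gr.
With ω = v/R, the kinetic energy at speed v is ½(1+k)Mv² = Mv².
Energy conservation from release (height h) to the top (height 2r): Mgh = Mg(2r) + M·gr.
Thus h_min = 2r + (1+k)r/2 = r(2 + 2/2) = 1.07 × 3 ≈ 3.21 m.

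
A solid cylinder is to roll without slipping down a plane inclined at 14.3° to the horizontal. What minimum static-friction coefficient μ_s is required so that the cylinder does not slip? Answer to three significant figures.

The moment of inertia is (1/2)MR², giving k ≡ I/(MR²) = 0.5.
Translational: Mg sinθ − f = Ma. Rotational about the CM: fR = Iα = kMRa, so f = kMa.
These give a = g sinθ/(1+k) and the required friction f = kMg sinθ/(1+k).
With N = Mg cosθ, the no-slip condition f ≤ μN gives μ_min = f/N = k tanθ/(1+k).
μ_min = 0.5 × tan14.3° / 1.5 ≈ 0.0850.

μ_min ≈ 0.0850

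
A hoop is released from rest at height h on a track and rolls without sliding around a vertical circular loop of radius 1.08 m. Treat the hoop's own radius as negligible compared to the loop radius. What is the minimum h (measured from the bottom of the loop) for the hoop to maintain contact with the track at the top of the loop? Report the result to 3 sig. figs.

h_min ≈ 3.24 m

With I = MR², the ratio k = I/(MR²) is 1.
At the top of the loop, the minimum-contact condition is Mg = Mv_top²/r, so v_top² = gr.
With ω = v/R, the kinetic energy at speed v is ½(1+k)Mv² = Mv².
Energy conservation from release (height h) to the top (height 2r): Mgh = Mg(2r) + M·gr.
Thus h_min = 2r + (1+k)r/2 = r(2 + 2/2) = 1.08 × 3 ≈ 3.24 m.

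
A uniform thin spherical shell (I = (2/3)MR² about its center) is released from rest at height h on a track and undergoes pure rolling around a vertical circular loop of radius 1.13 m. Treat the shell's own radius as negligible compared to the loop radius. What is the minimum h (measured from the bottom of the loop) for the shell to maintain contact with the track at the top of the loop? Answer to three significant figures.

Here I = (2/3)MR², so the shape factor k = I/(MR²) = 2/3.
At the top of the loop, the minimum-contact condition is Mg = Mv_top²/r, so v_top² = gr.
With ω = v/R, the kinetic energy at speed v is ½(1+k)Mv² = (5/6)Mv².
Energy conservation from release (height h) to the top (height 2r): Mgh = Mg(2r) + (5/6)M·gr.
Thus h_min = 2r + (1+k)r/2 = r(2 + 1.667/2) = 1.13 × 2.833 ≈ 3.20 m.

h_min ≈ 3.20 m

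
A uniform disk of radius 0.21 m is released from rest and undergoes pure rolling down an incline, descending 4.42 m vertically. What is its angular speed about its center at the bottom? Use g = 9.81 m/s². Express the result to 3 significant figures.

ω ≈ 36.2 rad/s

Here I = (1/2)MR², so the shape factor k = I/(MR²) = 0.5.
Rolling without slipping gives ω = v/R, so the total kinetic energy is ½Mv² + ½Iω² = ½(1+k)Mv² = (3/4)Mv².
Energy conservation Mgh = ½(1+k)Mv² gives v = √(2gh/(1+k)) = √(2 × 9.81 × 4.42 / 1.5) = 7.604 m/s.
The angular speed follows from ω = v/R = 7.604/0.21 ≈ 36.2 rad/s.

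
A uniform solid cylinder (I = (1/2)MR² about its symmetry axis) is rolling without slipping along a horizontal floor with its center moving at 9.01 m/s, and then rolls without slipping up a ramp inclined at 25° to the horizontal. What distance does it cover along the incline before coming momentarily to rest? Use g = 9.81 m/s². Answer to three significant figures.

For this body I = (1/2)MR², i.e. k = I/(MR²) = 0.5.
Pure rolling means v = ωR; then KE = ½Mv² + ½I(v/R)² = ½(1+k)Mv² = (3/4)Mv².
Setting this equal to Mgh gives the vertical rise h = (1+k)v₀²/(2g) = 1.5×9.01²/(2×9.81) = 6.206 m.
Along the incline, d = h/sinθ = 6.206/sin25° ≈ 14.7 m.

d ≈ 14.7 m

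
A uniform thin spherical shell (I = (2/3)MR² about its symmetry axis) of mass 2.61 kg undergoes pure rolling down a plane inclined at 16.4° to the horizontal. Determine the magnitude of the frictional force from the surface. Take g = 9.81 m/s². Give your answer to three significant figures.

With I = (2/3)MR², the ratio k = I/(MR²) is 2/3.
Along the incline Mg sinθ − f = Ma, and torque about the center fR = Iα = kMR²(a/R) gives f = kMa.
Combining, a = g sinθ/(1+k) and f = kMa = kMg sinθ/(1+k).
f = (2/3) × 2.61 × 9.81 × sin16.4° / 1.667 ≈ 2.89 N.

f ≈ 2.89 N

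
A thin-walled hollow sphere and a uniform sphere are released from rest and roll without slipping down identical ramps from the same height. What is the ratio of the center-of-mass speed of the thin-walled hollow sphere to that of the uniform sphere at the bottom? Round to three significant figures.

Each satisfies Mgh = ½(1+k)Mv² with k = I/(MR²), so v ∝ 1/√(1+k).
For the thin-walled hollow sphere k = 2/3; for the uniform sphere k = 0.4.
v₁/v₂ = √((1+k₂)/(1+k₁)) = √(1.4/1.667) ≈ 0.917.

v_ratio ≈ 0.917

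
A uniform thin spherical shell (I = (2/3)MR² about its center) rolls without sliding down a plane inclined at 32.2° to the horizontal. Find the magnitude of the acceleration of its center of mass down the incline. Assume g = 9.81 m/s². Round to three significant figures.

a ≈ 3.14 m/s²

Here I = (2/3)MR², so the shape factor k = I/(MR²) = 2/3.
Newton's second law down the slope: Mg sinθ − f = Ma. The torque equation fR = Iα (with α = a/R) gives f = kMa.
Eliminating f: Mg sinθ = (1+k)Ma, so a = g sinθ/(1+k) = 9.81 × sin32.2° / 1.667 ≈ 3.14 m/s².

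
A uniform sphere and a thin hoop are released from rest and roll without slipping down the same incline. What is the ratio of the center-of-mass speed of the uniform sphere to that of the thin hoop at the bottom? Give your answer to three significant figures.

Each satisfies Mgh = ½(1+k)Mv² with k = I/(MR²), so v ∝ 1/√(1+k).
For the uniform sphere k = 0.4; for the thin hoop k = 1.
v₁/v₂ = √((1+k₂)/(1+k₁)) = √(2/1.4) ≈ 1.20.

v_ratio ≈ 1.20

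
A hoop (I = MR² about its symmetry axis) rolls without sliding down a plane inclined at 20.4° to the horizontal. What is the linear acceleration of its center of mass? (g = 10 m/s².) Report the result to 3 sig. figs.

a ≈ 1.74 m/s²

With I = MR², the ratio k = I/(MR²) is 1.
Along the incline Mg sinθ − f = Ma, and torque about the center fR = Iα = kMR²(a/R) gives f = kMa.
Eliminating f: Mg sinθ = (1+k)Ma, so a = g sinθ/(1+k) = 10 × sin20.4° / 2 ≈ 1.74 m/s².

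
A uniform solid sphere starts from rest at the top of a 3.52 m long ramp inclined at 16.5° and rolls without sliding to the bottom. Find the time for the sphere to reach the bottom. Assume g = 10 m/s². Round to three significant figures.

t ≈ 1.86 s

The moment of inertia is (2/5)MR², giving k ≡ I/(MR²) = 0.4.
Newton's second law down the slope: Mg sinθ − f = Ma. The torque equation fR = Iα (with α = a/R) gives f = kMa.
Hence a = g sinθ/(1+k) = 10×sin16.5°/1.4 = 2.029 m/s².
With constant a from rest, t = √(2L/a) = √(2·3.52/2.029) ≈ 1.86 s.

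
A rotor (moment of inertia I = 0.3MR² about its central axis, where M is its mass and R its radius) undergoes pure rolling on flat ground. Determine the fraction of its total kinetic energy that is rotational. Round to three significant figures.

fraction ≈ 0.231

With I = 0.3MR², the ratio k = I/(MR²) is 0.3.
Since ω = v/R, the translational part is ½Mv² and the rotational part is ½I(v/R)² = ½kMv²; the total is ½(1+k)Mv².
The rotational fraction is therefore k/(1+k) = 0.3/1.3 ≈ 0.231.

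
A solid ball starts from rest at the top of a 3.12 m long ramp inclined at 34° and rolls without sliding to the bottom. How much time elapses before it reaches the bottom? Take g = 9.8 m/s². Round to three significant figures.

Here I = (2/5)MR², so the shape factor k = I/(MR²) = 0.4.
Along the incline Mg sinθ − f = Ma, and torque about the center fR = Iα = kMR²(a/R) gives f = kMa.
Hence a = g sinθ/(1+k) = 9.8×sin34°/1.4 = 3.914 m/s².
With constant a from rest, t = √(2L/a) = √(2·3.12/3.914) ≈ 1.26 s.

t ≈ 1.26 s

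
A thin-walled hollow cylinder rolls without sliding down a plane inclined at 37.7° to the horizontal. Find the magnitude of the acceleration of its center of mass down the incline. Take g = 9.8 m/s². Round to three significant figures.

a ≈ 3.00 m/s²

Here I = MR², so the shape factor k = I/(MR²) = 1.
Along the incline Mg sinθ − f = Ma, and torque about the center fR = Iα = kMR²(a/R) gives f = kMa.
Eliminating f: Mg sinθ = (1+k)Ma, so a = g sinθ/(1+k) = 9.8 × sin37.7° / 2 ≈ 3.00 m/s².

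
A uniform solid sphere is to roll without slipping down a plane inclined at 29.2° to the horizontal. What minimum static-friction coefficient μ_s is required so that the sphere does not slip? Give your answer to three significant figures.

μ_min ≈ 0.160

Here I = (2/5)MR², so the shape factor k = I/(MR²) = 0.4.
Translational: Mg sinθ − f = Ma. Rotational about the CM: fR = Iα = kMRa, so f = kMa.
These give a = g sinθ/(1+k) and the required friction f = kMg sinθ/(1+k).
With N = Mg cosθ, the no-slip condition f ≤ μN gives μ_min = f/N = k tanθ/(1+k).
μ_min = 0.4 × tan29.2° / 1.4 ≈ 0.160.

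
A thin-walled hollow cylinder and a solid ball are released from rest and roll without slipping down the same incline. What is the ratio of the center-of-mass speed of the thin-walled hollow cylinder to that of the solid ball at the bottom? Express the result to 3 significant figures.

v_ratio ≈ 0.837

Each satisfies Mgh = ½(1+k)Mv² with k = I/(MR²), so v ∝ 1/√(1+k).
For the thin-walled hollow cylinder k = 1; for the solid ball k = 0.4.
v₁/v₂ = √((1+k₂)/(1+k₁)) = √(1.4/2) ≈ 0.837.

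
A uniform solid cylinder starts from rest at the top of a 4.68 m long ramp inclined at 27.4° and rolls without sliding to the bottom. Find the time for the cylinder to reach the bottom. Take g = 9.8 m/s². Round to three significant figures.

t ≈ 1.76 s

For this body I = (1/2)MR², i.e. k = I/(MR²) = 0.5.
Along the incline Mg sinθ − f = Ma, and torque about the center fR = Iα = kMR²(a/R) gives f = kMa.
Hence a = g sinθ/(1+k) = 9.8×sin27.4°/1.5 = 3.007 m/s².
Starting from rest, L = ½at², so t = √(2L/a) = √(2×4.68/3.007) ≈ 1.76 s.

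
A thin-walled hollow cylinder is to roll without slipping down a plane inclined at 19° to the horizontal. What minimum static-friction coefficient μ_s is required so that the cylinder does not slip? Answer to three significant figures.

Here I = MR², so the shape factor k = I/(MR²) = 1.
Translational: Mg sinθ − f = Ma. Rotational about the CM: fR = Iα = kMRa, so f = kMa.
These give a = g sinθ/(1+k) and the required friction f = kMg sinθ/(1+k).
The normal force is N = Mg cosθ, so μ_min = f/N = k tanθ/(1+k).
μ_min = 1 × tan19° / 2 ≈ 0.172.

μ_min ≈ 0.172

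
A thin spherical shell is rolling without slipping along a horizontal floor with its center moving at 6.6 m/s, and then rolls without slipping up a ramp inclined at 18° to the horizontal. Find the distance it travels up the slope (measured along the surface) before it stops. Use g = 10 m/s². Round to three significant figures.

For this body I = (2/3)MR², i.e. k = I/(MR²) = 2/3.
Rolling without slipping gives ω = v/R, so the total kinetic energy is ½Mv² + ½Iω² = ½(1+k)Mv² = (5/6)Mv².
Setting this equal to Mgh gives the vertical rise h = (1+k)v₀²/(2g) = 1.667×6.6²/(2×10) = 3.63 m.
The distance along the slope is d = h/sinθ = 3.63/sin18° ≈ 11.7 m.

d ≈ 11.7 m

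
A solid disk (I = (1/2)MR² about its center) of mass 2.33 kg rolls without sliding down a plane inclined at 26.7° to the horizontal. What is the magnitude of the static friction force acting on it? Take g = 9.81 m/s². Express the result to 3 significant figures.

f ≈ 3.42 N

Here I = (1/2)MR², so the shape factor k = I/(MR²) = 0.5.
Translational: Mg sinθ − f = Ma. Rotational about the CM: fR = Iα = kMRa, so f = kMa.
Combining, a = g sinθ/(1+k) and f = kMa = kMg sinθ/(1+k).
f = 0.5 × 2.33 × 9.81 × sin26.7° / 1.5 ≈ 3.42 N.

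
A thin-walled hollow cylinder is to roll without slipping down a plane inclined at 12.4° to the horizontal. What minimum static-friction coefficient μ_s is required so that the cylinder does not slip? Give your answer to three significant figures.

μ_min ≈ 0.110

With I = MR², the ratio k = I/(MR²) is 1.
Along the incline Mg sinθ − f = Ma, and torque about the center fR = Iα = kMR²(a/R) gives f = kMa.
These give a = g sinθ/(1+k) and the required friction f = kMg sinθ/(1+k).
The normal force is N = Mg cosθ, so μ_min = f/N = k tanθ/(1+k).
μ_min = 1 × tan12.4° / 2 ≈ 0.110.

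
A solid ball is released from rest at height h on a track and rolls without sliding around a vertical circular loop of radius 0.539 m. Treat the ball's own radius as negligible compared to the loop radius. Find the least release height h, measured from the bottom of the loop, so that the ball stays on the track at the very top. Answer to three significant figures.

h_min ≈ 1.46 m

With I = (2/5)MR², the ratio k = I/(MR²) is 0.4.
At the top, contact is just lost when gravity alone supplies the centripetal force: Mg = Mv_top²/r, i.e. v_top² = gr.
With ω = v/R, the kinetic energy at speed v is ½(1+k)Mv² = (7/10)Mv².
Energy conservation from release (height h) to the top (height 2r): Mgh = Mg(2r) + (7/10)M·gr.
Thus h_min = 2r + (1+k)r/2 = r(2 + 1.4/2) = 0.539 × 2.7 ≈ 1.46 m.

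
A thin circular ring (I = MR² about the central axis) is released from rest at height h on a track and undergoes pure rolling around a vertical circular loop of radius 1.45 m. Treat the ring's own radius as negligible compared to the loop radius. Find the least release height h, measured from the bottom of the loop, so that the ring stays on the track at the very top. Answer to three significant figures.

h_min ≈ 4.35 m

Here I = MR², so the shape factor k = I/(MR²) = 1.
At the top of the loop, the minimum-contact condition is Mg = Mv_top²/r, so v_top² = gr.
With ω = v/R, the kinetic energy at speed v is ½(1+k)Mv² = Mv².
Energy conservation from release (height h) to the top (height 2r): Mgh = Mg(2r) + M·gr.
Thus h_min = 2r + (1+k)r/2 = r(2 + 2/2) = 1.45 × 3 ≈ 4.35 m.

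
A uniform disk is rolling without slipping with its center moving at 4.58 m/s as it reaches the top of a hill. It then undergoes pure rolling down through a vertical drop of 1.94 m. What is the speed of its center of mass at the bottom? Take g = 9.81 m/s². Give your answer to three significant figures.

For this body I = (1/2)MR², i.e. k = I/(MR²) = 0.5.
Rolling without slipping gives ω = v/R, so the total kinetic energy is ½Mv² + ½Iω² = ½(1+k)Mv² = (3/4)Mv².
Conserving energy between top and bottom: (3/4)Mv² = (3/4)Mv₀² + Mgh, hence v² = v₀² + 2gh/(1+k).
v = √(4.58² + 2×9.81×1.94/1.5) = √46.35 ≈ 6.81 m/s.

v ≈ 6.81 m/s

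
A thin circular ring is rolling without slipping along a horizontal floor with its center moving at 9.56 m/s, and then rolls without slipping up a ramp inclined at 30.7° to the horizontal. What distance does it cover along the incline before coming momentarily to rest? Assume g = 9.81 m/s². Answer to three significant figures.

d ≈ 18.2 m

The moment of inertia is MR², giving k ≡ I/(MR²) = 1.
Pure rolling means v = ωR; then KE = ½Mv² + ½I(v/R)² = ½(1+k)Mv² = Mv².
Setting this equal to Mgh gives the vertical rise h = (1+k)v₀²/(2g) = 2×9.56²/(2×9.81) = 9.316 m.
Along the incline, d = h/sinθ = 9.316/sin30.7° ≈ 18.2 m.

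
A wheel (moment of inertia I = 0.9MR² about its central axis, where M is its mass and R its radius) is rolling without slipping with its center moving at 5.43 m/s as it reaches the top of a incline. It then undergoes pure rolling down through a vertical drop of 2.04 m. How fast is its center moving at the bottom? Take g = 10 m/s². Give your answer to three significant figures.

v ≈ 7.14 m/s

With I = 0.9MR², the ratio k = I/(MR²) is 0.9.
Since it rolls without slipping, ω = v/R and KE = ½Mv² + ½Iω² = ½(1+k)Mv² = (19/20)Mv².
Conserving energy between top and bottom: (19/20)Mv² = (19/20)Mv₀² + Mgh, hence v² = v₀² + 2gh/(1+k).
v = √(5.43² + 2×10×2.04/1.9) = √50.96 ≈ 7.14 m/s.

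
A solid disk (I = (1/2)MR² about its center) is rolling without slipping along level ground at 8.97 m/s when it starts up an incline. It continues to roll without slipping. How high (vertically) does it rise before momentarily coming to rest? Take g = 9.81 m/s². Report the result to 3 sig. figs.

For this body I = (1/2)MR², i.e. k = I/(MR²) = 0.5.
Rolling without slipping gives ω = v/R, so the total kinetic energy is ½Mv² + ½Iω² = ½(1+k)Mv² = (3/4)Mv².
All of this converts to potential energy at the highest point: (3/4)Mv₀² = Mgh.
Thus h = (1+k)v₀²/(2g) = 1.5 × 8.97² / (2 × 9.81) ≈ 6.15 m.

h ≈ 6.15 m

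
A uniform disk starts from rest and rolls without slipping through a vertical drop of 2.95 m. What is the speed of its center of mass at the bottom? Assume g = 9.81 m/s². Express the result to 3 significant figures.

v ≈ 6.21 m/s

With I = (1/2)MR², the ratio k = I/(MR²) is 0.5.
The rolling condition ω = v/R makes the rotational term ½I(v/R)² = ½kMv², so KE_total = ½(1+k)Mv² = (3/4)Mv².
Setting Mgh = (3/4)Mv² gives v = √(2gh/(1+k)) = √(2·9.81·2.95/1.5) ≈ 6.21 m/s.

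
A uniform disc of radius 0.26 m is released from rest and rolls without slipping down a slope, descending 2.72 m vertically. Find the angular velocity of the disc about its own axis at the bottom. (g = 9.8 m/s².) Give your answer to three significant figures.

The moment of inertia is (1/2)MR², giving k ≡ I/(MR²) = 0.5.
Rolling without slipping gives ω = v/R, so the total kinetic energy is ½Mv² + ½Iω² = ½(1+k)Mv² = (3/4)Mv².
Energy conservation Mgh = ½(1+k)Mv² gives v = √(2gh/(1+k)) = √(2 × 9.8 × 2.72 / 1.5) = 5.962 m/s.
Then ω = v/R = 5.962 / 0.26 ≈ 22.9 rad/s.

ω ≈ 22.9 rad/s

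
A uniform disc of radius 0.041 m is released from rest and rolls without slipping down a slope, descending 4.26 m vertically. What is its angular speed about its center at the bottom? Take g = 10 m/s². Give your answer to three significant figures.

Here I = (1/2)MR², so the shape factor k = I/(MR²) = 0.5.
Rolling without slipping gives ω = v/R, so the total kinetic energy is ½Mv² + ½Iω² = ½(1+k)Mv² = (3/4)Mv².
Energy conservation Mgh = ½(1+k)Mv² gives v = √(2gh/(1+k)) = √(2 × 10 × 4.26 / 1.5) = 7.537 m/s.
Then ω = v/R = 7.537 / 0.041 ≈ 184 rad/s.

ω ≈ 184 rad/s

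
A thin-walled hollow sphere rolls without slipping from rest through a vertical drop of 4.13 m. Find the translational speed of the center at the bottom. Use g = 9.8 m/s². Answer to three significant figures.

v ≈ 6.97 m/s

For this body I = (2/3)MR², i.e. k = I/(MR²) = 2/3.
Pure rolling means v = ωR; then KE = ½Mv² + ½I(v/R)² = ½(1+k)Mv² = (5/6)Mv².
Energy conservation: Mgh = (5/6)Mv², so v = √(2gh/(1+k)) = √(2 × 9.8 × 4.13 / 1.667) ≈ 6.97 m/s.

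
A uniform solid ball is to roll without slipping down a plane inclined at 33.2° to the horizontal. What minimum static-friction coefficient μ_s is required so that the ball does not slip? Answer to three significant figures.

With I = (2/5)MR², the ratio k = I/(MR²) is 0.4.
Along the incline Mg sinθ − f = Ma, and torque about the center fR = Iα = kMR²(a/R) gives f = kMa.
These give a = g sinθ/(1+k) and the required friction f = kMg sinθ/(1+k).
The normal force is N = Mg cosθ, so μ_min = f/N = k tanθ/(1+k).
μ_min = 0.4 × tan33.2° / 1.4 ≈ 0.187.

μ_min ≈ 0.187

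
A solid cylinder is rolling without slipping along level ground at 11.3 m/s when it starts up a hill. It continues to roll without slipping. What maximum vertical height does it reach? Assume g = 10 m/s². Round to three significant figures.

The moment of inertia is (1/2)MR², giving k ≡ I/(MR²) = 0.5.
Pure rolling means v = ωR; then KE = ½Mv² + ½I(v/R)² = ½(1+k)Mv² = (3/4)Mv².
All of this converts to potential energy at the highest point: (3/4)Mv₀² = Mgh.
Thus h = (1+k)v₀²/(2g) = 1.5 × 11.3² / (2 × 10) ≈ 9.58 m.

h ≈ 9.58 m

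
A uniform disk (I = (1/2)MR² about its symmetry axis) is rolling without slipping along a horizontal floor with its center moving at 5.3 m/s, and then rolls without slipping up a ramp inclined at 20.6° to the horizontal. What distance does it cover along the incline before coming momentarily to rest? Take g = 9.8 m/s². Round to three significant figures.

d ≈ 6.11 m

For this body I = (1/2)MR², i.e. k = I/(MR²) = 0.5.
Rolling without slipping gives ω = v/R, so the total kinetic energy is ½Mv² + ½Iω² = ½(1+k)Mv² = (3/4)Mv².
Setting this equal to Mgh gives the vertical rise h = (1+k)v₀²/(2g) = 1.5×5.3²/(2×9.8) = 2.15 m.
Along the incline, d = h/sinθ = 2.15/sin20.6° ≈ 6.11 m.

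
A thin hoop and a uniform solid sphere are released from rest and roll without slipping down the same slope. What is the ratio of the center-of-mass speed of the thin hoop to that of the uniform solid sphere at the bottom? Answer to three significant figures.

v_ratio ≈ 0.837

Each satisfies Mgh = ½(1+k)Mv² with k = I/(MR²), so v ∝ 1/√(1+k).
For the thin hoop k = 1; for the uniform solid sphere k = 0.4.
v₁/v₂ = √((1+k₂)/(1+k₁)) = √(1.4/2) ≈ 0.837.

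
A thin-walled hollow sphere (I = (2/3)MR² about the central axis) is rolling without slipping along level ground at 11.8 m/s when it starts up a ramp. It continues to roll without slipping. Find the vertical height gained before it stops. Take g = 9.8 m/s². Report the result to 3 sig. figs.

Here I = (2/3)MR², so the shape factor k = I/(MR²) = 2/3.
Rolling without slipping gives ω = v/R, so the total kinetic energy is ½Mv² + ½Iω² = ½(1+k)Mv² = (5/6)Mv².
At the top the kinetic energy is zero, so (5/6)Mv₀² = Mgh.
Thus h = (1+k)v₀²/(2g) = 1.667 × 11.8² / (2 × 9.8) ≈ 11.8 m.

h ≈ 11.8 m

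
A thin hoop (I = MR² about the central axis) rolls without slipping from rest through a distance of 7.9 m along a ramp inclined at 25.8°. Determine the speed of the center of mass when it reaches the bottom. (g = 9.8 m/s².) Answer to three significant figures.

With I = MR², the ratio k = I/(MR²) is 1.
Rolling without slipping gives ω = v/R, so the total kinetic energy is ½Mv² + ½Iω² = ½(1+k)Mv² = Mv².
The vertical drop is h = L sinθ = 7.9 × sin25.8° = 3.438 m.
Setting Mgh = Mv² gives v = √(2gh/(1+k)) = √(2·9.8·3.438/2) ≈ 5.80 m/s.

v ≈ 5.80 m/s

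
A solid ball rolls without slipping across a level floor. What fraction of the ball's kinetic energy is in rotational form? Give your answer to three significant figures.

With I = (2/5)MR², the ratio k = I/(MR²) is 0.4.
Since ω = v/R, the translational part is ½Mv² and the rotational part is ½I(v/R)² = ½kMv²; the total is ½(1+k)Mv².
The rotational fraction is therefore k/(1+k) = 0.4/1.4 ≈ 0.286.

fraction ≈ 0.286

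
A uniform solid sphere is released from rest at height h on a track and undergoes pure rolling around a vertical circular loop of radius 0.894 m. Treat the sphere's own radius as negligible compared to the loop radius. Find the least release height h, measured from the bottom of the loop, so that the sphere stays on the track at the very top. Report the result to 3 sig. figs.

h_min ≈ 2.41 m

Here I = (2/5)MR², so the shape factor k = I/(MR²) = 0.4.
At the top of the loop, the minimum-contact condition is Mg = Mv_top²/r, so v_top² = gr.
With ω = v/R, the kinetic energy at speed v is ½(1+k)Mv² = (7/10)Mv².
Energy conservation from release (height h) to the top (height 2r): Mgh = Mg(2r) + (7/10)M·gr.
Thus h_min = 2r + (1+k)r/2 = r(2 + 1.4/2) = 0.894 × 2.7 ≈ 2.41 m.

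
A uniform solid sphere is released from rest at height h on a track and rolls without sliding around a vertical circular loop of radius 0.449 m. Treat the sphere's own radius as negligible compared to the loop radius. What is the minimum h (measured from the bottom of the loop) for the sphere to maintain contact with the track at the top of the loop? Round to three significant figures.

Here I = (2/5)MR², so the shape factor k = I/(MR²) = 0.4.
At the top of the loop, the minimum-contact condition is Mg = Mv_top²/r, so v_top² = gr.
With ω = v/R, the kinetic energy at speed v is ½(1+k)Mv² = (7/10)Mv².
Energy conservation from release (height h) to the top (height 2r): Mgh = Mg(2r) + (7/10)M·gr.
Thus h_min = 2r + (1+k)r/2 = r(2 + 1.4/2) = 0.449 × 2.7 ≈ 1.21 m.

h_min ≈ 1.21 m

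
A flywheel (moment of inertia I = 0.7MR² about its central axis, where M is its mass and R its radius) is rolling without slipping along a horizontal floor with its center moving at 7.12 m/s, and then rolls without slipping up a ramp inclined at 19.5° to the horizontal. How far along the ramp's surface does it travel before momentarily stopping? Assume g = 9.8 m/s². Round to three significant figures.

Here I = 0.7MR², so the shape factor k = I/(MR²) = 0.7.
The rolling condition ω = v/R makes the rotational term ½I(v/R)² = ½kMv², so KE_total = ½(1+k)Mv² = (17/20)Mv².
Setting this equal to Mgh gives the vertical rise h = (1+k)v₀²/(2g) = 1.7×7.12²/(2×9.8) = 4.397 m.
The distance along the slope is d = h/sinθ = 4.397/sin19.5° ≈ 13.2 m.

d ≈ 13.2 m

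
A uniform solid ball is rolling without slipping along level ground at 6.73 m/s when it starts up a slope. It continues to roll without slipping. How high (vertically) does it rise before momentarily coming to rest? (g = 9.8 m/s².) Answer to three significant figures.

Here I = (2/5)MR², so the shape factor k = I/(MR²) = 0.4.
Pure rolling means v = ωR; then KE = ½Mv² + ½I(v/R)² = ½(1+k)Mv² = (7/10)Mv².
At the top the kinetic energy is zero, so (7/10)Mv₀² = Mgh.
Thus h = (1+k)v₀²/(2g) = 1.4 × 6.73² / (2 × 9.8) ≈ 3.24 m.

h ≈ 3.24 m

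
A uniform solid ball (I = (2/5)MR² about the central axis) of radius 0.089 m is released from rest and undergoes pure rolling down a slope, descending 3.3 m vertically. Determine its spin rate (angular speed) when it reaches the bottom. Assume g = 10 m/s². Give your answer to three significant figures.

The moment of inertia is (2/5)MR², giving k ≡ I/(MR²) = 0.4.
Pure rolling means v = ωR; then KE = ½Mv² + ½I(v/R)² = ½(1+k)Mv² = (7/10)Mv².
Energy conservation Mgh = ½(1+k)Mv² gives v = √(2gh/(1+k)) = √(2 × 10 × 3.3 / 1.4) = 6.866 m/s.
Then ω = v/R = 6.866 / 0.089 ≈ 77.1 rad/s.

ω ≈ 77.1 rad/s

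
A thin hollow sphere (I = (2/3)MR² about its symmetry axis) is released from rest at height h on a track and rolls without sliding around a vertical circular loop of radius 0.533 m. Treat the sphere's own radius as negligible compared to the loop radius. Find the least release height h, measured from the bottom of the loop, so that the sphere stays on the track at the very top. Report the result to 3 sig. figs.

The moment of inertia is (2/3)MR², giving k ≡ I/(MR²) = 2/3.
At the top of the loop, the minimum-contact condition is Mg = Mv_top²/r, so v_top² = gr.
With ω = v/R, the kinetic energy at speed v is ½(1+k)Mv² = (5/6)Mv².
Energy conservation from release (height h) to the top (height 2r): Mgh = Mg(2r) + (5/6)M·gr.
Thus h_min = 2r + (1+k)r/2 = r(2 + 1.667/2) = 0.533 × 2.833 ≈ 1.51 m.

h_min ≈ 1.51 m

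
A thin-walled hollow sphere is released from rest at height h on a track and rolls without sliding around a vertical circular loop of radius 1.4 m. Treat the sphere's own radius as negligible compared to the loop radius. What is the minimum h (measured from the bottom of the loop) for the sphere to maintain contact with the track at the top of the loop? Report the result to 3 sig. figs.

h_min ≈ 3.97 m

The moment of inertia is (2/3)MR², giving k ≡ I/(MR²) = 2/3.
At the top, contact is just lost when gravity alone supplies the centripetal force: Mg = Mv_top²/r, i.e. v_top² = gr.
With ω = v/R, the kinetic energy at speed v is ½(1+k)Mv² = (5/6)Mv².
Energy conservation from release (height h) to the top (height 2r): Mgh = Mg(2r) + (5/6)M·gr.
Thus h_min = 2r + (1+k)r/2 = r(2 + 1.667/2) = 1.4 × 2.833 ≈ 3.97 m.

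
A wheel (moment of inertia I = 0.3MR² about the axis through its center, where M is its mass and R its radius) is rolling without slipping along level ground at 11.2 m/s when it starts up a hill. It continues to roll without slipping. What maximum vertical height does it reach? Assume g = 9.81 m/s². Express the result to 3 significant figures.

h ≈ 8.31 m

With I = 0.3MR², the ratio k = I/(MR²) is 0.3.
Rolling without slipping gives ω = v/R, so the total kinetic energy is ½Mv² + ½Iω² = ½(1+k)Mv² = (13/20)Mv².
All of this converts to potential energy at the highest point: (13/20)Mv₀² = Mgh.
Thus h = (1+k)v₀²/(2g) = 1.3 × 11.2² / (2 × 9.81) ≈ 8.31 m.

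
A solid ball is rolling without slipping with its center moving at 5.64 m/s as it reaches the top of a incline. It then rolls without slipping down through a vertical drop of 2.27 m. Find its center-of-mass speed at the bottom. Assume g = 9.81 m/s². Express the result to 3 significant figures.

v ≈ 7.98 m/s

The moment of inertia is (2/5)MR², giving k ≡ I/(MR²) = 0.4.
Rolling without slipping gives ω = v/R, so the total kinetic energy is ½Mv² + ½Iω² = ½(1+k)Mv² = (7/10)Mv².
Energy conservation: (7/10)Mv₀² + Mgh = (7/10)Mv², so v² = v₀² + 2gh/(1+k).
v = √(5.64² + 2×9.81×2.27/1.4) = √63.62 ≈ 7.98 m/s.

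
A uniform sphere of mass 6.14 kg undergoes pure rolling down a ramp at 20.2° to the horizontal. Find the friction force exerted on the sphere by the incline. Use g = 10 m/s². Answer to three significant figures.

Here I = (2/5)MR², so the shape factor k = I/(MR²) = 0.4.
Newton's second law down the slope: Mg sinθ − f = Ma. The torque equation fR = Iα (with α = a/R) gives f = kMa.
Combining, a = g sinθ/(1+k) and f = kMa = kMg sinθ/(1+k).
f = 0.4 × 6.14 × 10 × sin20.2° / 1.4 ≈ 6.06 N.

f ≈ 6.06 N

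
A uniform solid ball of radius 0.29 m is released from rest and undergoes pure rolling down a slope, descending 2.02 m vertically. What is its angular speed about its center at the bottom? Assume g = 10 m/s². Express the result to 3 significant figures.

ω ≈ 18.5 rad/s

For this body I = (2/5)MR², i.e. k = I/(MR²) = 0.4.
Since it rolls without slipping, ω = v/R and KE = ½Mv² + ½Iω² = ½(1+k)Mv² = (7/10)Mv².
Energy conservation Mgh = ½(1+k)Mv² gives v = √(2gh/(1+k)) = √(2 × 10 × 2.02 / 1.4) = 5.372 m/s.
Then ω = v/R = 5.372 / 0.29 ≈ 18.5 rad/s.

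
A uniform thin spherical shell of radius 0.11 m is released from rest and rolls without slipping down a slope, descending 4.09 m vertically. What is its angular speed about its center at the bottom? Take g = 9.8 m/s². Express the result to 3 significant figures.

The moment of inertia is (2/3)MR², giving k ≡ I/(MR²) = 2/3.
Pure rolling means v = ωR; then KE = ½Mv² + ½I(v/R)² = ½(1+k)Mv² = (5/6)Mv².
Energy conservation Mgh = ½(1+k)Mv² gives v = √(2gh/(1+k)) = √(2 × 9.8 × 4.09 / 1.667) = 6.935 m/s.
Then ω = v/R = 6.935 / 0.11 ≈ 63.0 rad/s.

ω ≈ 63.0 rad/s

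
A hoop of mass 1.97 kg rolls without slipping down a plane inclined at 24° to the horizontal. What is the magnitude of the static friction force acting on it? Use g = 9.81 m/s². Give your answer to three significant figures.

With I = MR², the ratio k = I/(MR²) is 1.
Along the incline Mg sinθ − f = Ma, and torque about the center fR = Iα = kMR²(a/R) gives f = kMa.
Combining, a = g sinθ/(1+k) and f = kMa = kMg sinθ/(1+k).
f = 1 × 1.97 × 9.81 × sin24° / 2 ≈ 3.93 N.

f ≈ 3.93 N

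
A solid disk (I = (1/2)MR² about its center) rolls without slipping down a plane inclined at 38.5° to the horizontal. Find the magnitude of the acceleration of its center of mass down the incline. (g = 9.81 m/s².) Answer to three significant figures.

a ≈ 4.07 m/s²

For this body I = (1/2)MR², i.e. k = I/(MR²) = 0.5.
Along the incline Mg sinθ − f = Ma, and torque about the center fR = Iα = kMR²(a/R) gives f = kMa.
Eliminating f: Mg sinθ = (1+k)Ma, so a = g sinθ/(1+k) = 9.81 × sin38.5° / 1.5 ≈ 4.07 m/s².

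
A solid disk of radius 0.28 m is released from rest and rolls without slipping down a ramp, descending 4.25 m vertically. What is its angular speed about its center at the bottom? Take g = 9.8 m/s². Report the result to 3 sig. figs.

With I = (1/2)MR², the ratio k = I/(MR²) is 0.5.
Pure rolling means v = ωR; then KE = ½Mv² + ½I(v/R)² = ½(1+k)Mv² = (3/4)Mv².
Energy conservation Mgh = ½(1+k)Mv² gives v = √(2gh/(1+k)) = √(2 × 9.8 × 4.25 / 1.5) = 7.452 m/s.
The angular speed follows from ω = v/R = 7.452/0.28 ≈ 26.6 rad/s.

ω ≈ 26.6 rad/s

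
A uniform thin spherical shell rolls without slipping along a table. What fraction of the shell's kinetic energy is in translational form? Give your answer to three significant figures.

fraction ≈ 0.600

With I = (2/3)MR², the ratio k = I/(MR²) is 2/3.
Since ω = v/R, the translational part is ½Mv² and the rotational part is ½I(v/R)² = ½kMv²; the total is ½(1+k)Mv².
The translational fraction is therefore 1/(1+k) = 1/1.667 ≈ 0.600.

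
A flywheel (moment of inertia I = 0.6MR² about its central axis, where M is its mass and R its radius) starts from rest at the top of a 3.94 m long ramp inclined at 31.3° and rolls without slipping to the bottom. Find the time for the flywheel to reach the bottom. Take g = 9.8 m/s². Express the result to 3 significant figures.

t ≈ 1.57 s

For this body I = 0.6MR², i.e. k = I/(MR²) = 0.6.
Newton's second law down the slope: Mg sinθ − f = Ma. The torque equation fR = Iα (with α = a/R) gives f = kMa.
Hence a = g sinθ/(1+k) = 9.8×sin31.3°/1.6 = 3.182 m/s².
With constant a from rest, t = √(2L/a) = √(2·3.94/3.182) ≈ 1.57 s.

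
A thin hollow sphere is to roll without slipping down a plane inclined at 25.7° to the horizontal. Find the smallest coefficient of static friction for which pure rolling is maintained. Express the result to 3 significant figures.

μ_min ≈ 0.193

For this body I = (2/3)MR², i.e. k = I/(MR²) = 2/3.
Along the incline Mg sinθ − f = Ma, and torque about the center fR = Iα = kMR²(a/R) gives f = kMa.
These give a = g sinθ/(1+k) and the required friction f = kMg sinθ/(1+k).
The normal force is N = Mg cosθ, so μ_min = f/N = k tanθ/(1+k).
μ_min = (2/3) × tan25.7° / 1.667 ≈ 0.193.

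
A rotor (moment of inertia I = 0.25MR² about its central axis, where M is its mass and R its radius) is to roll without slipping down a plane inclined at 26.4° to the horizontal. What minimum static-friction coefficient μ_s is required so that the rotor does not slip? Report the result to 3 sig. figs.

Here I = 0.25MR², so the shape factor k = I/(MR²) = 0.25.
Translational: Mg sinθ − f = Ma. Rotational about the CM: fR = Iα = kMRa, so f = kMa.
These give a = g sinθ/(1+k) and the required friction f = kMg sinθ/(1+k).
With N = Mg cosθ, the no-slip condition f ≤ μN gives μ_min = f/N = k tanθ/(1+k).
μ_min = 0.25 × tan26.4° / 1.25 ≈ 0.0993.

μ_min ≈ 0.0993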